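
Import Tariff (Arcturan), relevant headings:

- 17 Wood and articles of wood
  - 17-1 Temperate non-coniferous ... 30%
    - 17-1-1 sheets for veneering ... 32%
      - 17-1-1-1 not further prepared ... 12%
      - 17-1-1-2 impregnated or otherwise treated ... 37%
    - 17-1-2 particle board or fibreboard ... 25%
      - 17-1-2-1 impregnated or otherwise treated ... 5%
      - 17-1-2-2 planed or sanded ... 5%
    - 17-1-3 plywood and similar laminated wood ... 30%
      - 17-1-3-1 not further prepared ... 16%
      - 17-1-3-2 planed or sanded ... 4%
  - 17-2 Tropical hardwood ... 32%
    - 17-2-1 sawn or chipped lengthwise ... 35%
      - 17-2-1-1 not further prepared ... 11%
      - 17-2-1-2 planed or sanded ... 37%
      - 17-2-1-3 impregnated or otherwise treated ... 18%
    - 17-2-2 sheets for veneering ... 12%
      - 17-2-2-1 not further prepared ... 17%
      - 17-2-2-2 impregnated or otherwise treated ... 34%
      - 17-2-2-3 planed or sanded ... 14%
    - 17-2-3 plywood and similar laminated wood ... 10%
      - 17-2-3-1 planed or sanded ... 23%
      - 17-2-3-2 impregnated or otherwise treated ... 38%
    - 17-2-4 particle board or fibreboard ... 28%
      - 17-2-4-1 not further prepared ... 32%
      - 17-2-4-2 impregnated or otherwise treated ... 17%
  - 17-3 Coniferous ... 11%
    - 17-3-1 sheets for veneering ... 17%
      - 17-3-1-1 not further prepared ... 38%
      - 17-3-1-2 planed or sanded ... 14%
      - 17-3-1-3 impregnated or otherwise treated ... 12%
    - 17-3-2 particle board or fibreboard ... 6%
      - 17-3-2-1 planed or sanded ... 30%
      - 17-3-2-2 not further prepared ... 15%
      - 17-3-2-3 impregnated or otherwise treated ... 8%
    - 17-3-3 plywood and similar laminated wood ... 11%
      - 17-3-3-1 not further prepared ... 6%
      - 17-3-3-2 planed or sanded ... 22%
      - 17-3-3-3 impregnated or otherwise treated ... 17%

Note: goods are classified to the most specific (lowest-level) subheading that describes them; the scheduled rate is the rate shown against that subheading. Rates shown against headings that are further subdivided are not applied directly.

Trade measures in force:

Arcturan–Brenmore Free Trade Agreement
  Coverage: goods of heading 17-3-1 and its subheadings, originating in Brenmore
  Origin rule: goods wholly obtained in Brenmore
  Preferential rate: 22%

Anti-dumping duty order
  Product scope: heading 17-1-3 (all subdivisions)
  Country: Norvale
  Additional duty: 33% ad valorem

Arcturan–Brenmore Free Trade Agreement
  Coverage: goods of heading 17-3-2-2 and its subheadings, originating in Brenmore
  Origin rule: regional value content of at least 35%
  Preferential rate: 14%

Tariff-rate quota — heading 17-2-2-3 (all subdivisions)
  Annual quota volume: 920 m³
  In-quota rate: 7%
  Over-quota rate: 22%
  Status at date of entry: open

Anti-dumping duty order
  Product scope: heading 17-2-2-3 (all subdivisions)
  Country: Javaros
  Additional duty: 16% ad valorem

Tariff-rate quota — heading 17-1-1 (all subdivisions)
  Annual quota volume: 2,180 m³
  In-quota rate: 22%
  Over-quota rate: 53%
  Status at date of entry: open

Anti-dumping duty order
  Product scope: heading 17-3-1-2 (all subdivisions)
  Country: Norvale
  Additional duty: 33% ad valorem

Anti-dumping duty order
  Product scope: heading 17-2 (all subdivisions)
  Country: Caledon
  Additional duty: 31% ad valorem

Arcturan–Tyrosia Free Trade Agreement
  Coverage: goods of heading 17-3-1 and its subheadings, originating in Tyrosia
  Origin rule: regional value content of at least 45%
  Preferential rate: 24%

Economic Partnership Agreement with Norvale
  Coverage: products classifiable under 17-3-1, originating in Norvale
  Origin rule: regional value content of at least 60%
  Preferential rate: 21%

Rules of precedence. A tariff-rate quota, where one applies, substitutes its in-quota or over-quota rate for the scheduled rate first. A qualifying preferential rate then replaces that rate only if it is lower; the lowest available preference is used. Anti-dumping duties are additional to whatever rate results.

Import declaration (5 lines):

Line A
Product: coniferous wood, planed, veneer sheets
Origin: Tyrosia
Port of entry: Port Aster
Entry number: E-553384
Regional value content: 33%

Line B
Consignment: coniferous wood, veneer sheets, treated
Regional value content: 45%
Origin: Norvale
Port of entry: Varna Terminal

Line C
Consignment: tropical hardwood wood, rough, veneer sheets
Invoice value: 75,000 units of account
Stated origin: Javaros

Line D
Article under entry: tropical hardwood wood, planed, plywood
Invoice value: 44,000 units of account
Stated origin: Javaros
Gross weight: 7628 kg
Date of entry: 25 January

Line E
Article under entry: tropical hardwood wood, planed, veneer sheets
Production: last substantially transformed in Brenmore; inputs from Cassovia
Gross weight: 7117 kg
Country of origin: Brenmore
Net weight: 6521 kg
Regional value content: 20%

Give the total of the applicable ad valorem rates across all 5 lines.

Line A: coniferous → 17-3; veneer sheets → 17-3-1; planed → 17-3-1-2. Scheduled 14%. Tyrosia agreement on 17-3-1: RVC < 45%. → 14%.
Line B: coniferous → 17-3; veneer sheets → 17-3-1; treated → 17-3-1-3. Scheduled 12%. Norvale agreement on 17-3-1: RVC < 60%. → 12%.
Line C: tropical hardwood → 17-2; veneer sheets → 17-2-2; rough → 17-2-2-1. Scheduled 17%. No special measure applies. → 17%.
Line D: tropical hardwood → 17-2; plywood → 17-2-3; planed → 17-2-3-1. Scheduled 23%. No special measure applies. → 23%.
Line E: tropical hardwood → 17-2; veneer sheets → 17-2-2; planed → 17-2-2-3. Scheduled 14%. quota on 17-2-2-3 open → in-quota 7%; Brenmore agreement on 17-3-1: 17-2-2-3 not covered; Brenmore agreement on 17-3-2-2: 17-2-2-3 not covered. → 7%.
Sum: 14% + 12% + 17% + 23% + 7% = 73%.

73%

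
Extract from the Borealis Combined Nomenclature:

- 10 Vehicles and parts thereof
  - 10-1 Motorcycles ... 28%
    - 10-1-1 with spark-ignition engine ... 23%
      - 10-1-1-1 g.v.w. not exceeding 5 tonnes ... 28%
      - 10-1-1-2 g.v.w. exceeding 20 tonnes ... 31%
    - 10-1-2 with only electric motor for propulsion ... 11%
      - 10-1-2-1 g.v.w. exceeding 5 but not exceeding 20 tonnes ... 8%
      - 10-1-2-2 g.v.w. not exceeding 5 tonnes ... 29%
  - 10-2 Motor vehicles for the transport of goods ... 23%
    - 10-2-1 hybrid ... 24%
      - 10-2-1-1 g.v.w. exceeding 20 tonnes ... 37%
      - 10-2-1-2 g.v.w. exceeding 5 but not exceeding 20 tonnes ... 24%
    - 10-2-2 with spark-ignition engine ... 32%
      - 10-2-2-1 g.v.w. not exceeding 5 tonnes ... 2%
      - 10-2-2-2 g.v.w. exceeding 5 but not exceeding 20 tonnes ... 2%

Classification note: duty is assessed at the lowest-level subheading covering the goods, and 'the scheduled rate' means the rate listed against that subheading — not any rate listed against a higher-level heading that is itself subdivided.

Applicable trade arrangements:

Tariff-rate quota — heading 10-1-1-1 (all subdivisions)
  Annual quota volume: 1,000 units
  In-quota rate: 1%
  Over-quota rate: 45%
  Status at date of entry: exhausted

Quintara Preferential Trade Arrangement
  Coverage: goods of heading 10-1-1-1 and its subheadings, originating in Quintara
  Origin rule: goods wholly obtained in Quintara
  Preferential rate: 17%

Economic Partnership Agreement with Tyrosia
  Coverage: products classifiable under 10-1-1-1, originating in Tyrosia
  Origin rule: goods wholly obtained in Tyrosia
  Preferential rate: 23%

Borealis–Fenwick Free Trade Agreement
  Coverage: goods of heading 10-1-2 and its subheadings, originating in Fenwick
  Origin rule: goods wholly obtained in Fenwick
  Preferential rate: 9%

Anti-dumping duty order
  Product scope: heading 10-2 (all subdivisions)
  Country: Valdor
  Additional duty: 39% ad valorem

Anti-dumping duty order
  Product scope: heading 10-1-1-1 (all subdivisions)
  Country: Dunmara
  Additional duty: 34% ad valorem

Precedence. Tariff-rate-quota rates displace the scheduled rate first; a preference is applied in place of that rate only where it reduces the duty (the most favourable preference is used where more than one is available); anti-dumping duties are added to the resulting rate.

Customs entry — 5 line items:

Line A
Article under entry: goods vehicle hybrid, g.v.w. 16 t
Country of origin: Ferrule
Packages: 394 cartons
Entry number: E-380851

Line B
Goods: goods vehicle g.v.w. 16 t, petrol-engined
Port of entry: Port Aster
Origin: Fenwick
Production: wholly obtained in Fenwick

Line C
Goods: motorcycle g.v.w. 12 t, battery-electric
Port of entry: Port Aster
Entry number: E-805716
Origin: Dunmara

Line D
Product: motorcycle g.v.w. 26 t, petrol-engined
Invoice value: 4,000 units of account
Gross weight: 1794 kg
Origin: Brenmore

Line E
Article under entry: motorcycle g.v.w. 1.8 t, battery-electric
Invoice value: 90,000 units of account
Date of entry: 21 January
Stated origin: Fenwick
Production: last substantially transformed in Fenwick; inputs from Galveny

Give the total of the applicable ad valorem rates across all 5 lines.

94%

Line A: goods vehicle → 10-2; hybrid → 10-2-1; g.v.w. 16 t → 10-2-1-2. Scheduled 24%. No special measure applies. → 24%.
Line B: goods vehicle → 10-2; petrol-engined → 10-2-2; g.v.w. 16 t → 10-2-2-2. Scheduled 2%. Fenwick agreement on 10-1-2: 10-2-2-2 not covered. → 2%.
Line C: motorcycle → 10-1; battery-electric → 10-1-2; g.v.w. 12 t → 10-1-2-1. Scheduled 8%. No special measure applies. → 8%.
Line D: motorcycle → 10-1; petrol-engined → 10-1-1; g.v.w. 26 t → 10-1-1-2. Scheduled 31%. No special measure applies. → 31%.
Line E: motorcycle → 10-1; battery-electric → 10-1-2; g.v.w. 1.8 t → 10-1-2-2. Scheduled 29%. Fenwick agreement on 10-1-2: not wholly obtained. → 29%.
Sum: 24% + 2% + 8% + 31% + 29% = 94%.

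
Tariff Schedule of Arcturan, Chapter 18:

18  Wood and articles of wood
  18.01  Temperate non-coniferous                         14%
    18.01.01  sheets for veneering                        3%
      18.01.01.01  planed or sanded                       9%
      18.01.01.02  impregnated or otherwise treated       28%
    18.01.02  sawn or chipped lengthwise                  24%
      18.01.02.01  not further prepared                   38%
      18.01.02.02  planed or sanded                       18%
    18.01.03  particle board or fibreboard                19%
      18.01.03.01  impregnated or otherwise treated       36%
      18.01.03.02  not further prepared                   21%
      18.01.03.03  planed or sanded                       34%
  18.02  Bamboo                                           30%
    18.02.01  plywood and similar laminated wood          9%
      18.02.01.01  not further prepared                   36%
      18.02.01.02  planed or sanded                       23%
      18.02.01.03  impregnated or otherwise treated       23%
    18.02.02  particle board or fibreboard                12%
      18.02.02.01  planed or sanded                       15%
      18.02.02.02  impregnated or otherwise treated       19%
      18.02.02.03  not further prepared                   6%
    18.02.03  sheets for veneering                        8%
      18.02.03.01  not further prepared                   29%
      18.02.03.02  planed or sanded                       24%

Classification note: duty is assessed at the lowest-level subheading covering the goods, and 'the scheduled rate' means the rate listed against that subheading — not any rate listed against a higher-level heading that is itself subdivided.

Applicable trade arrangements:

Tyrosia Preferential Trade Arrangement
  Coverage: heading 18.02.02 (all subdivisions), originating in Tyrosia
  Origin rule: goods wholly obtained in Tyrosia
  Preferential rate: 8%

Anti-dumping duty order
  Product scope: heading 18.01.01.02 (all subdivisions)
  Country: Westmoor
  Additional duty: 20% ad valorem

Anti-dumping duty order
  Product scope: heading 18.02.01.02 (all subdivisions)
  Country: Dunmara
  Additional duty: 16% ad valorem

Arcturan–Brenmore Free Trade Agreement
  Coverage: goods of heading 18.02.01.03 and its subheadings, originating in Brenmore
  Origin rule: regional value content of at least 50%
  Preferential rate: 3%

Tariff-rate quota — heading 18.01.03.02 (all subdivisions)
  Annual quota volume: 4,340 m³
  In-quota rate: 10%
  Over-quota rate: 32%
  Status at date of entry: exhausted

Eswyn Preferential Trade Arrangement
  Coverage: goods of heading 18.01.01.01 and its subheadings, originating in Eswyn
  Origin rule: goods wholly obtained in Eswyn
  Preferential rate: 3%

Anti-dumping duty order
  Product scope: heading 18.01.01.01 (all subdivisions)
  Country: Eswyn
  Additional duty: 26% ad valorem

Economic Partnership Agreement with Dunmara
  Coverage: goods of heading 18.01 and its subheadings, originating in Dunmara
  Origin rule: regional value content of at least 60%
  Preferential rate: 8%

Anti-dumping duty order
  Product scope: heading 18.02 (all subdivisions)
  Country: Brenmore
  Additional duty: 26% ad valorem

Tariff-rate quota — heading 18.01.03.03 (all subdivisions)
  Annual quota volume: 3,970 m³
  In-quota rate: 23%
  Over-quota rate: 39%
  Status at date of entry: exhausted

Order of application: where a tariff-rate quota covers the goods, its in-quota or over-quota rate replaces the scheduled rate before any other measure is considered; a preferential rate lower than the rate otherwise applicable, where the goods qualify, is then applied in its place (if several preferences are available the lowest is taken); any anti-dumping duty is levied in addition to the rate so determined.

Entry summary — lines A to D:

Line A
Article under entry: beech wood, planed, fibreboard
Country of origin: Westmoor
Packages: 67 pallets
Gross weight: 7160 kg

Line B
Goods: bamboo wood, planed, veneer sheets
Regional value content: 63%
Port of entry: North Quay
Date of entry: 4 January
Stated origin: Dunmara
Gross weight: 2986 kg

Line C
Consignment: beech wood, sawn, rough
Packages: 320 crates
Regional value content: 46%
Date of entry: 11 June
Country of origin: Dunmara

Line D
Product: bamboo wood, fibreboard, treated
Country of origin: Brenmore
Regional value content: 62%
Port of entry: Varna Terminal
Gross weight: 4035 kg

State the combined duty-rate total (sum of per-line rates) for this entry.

Line A: beech → 18.01; fibreboard → 18.01.03; planed → 18.01.03.03. Scheduled 34%. quota on 18.01.03.03 exhausted → over-quota 39%. → 39%.
Line B: bamboo → 18.02; veneer sheets → 18.02.03; planed → 18.02.03.02. Scheduled 24%. Dunmara agreement on 18.01: 18.02.03.02 not covered. → 24%.
Line C: beech → 18.01; sawn → 18.01.02; rough → 18.01.02.01. Scheduled 38%. Dunmara agreement on 18.01: RVC < 60%. → 38%.
Line D: bamboo → 18.02; fibreboard → 18.02.02; treated → 18.02.02.02. Scheduled 19%. Brenmore agreement on 18.02.01.03: 18.02.02.02 not covered; anti-dumping (Brenmore, 18.02): +26%; total 19% + 26% = 45%. → 45%.
Sum: 39% + 24% + 38% + 45% = 146%.

146%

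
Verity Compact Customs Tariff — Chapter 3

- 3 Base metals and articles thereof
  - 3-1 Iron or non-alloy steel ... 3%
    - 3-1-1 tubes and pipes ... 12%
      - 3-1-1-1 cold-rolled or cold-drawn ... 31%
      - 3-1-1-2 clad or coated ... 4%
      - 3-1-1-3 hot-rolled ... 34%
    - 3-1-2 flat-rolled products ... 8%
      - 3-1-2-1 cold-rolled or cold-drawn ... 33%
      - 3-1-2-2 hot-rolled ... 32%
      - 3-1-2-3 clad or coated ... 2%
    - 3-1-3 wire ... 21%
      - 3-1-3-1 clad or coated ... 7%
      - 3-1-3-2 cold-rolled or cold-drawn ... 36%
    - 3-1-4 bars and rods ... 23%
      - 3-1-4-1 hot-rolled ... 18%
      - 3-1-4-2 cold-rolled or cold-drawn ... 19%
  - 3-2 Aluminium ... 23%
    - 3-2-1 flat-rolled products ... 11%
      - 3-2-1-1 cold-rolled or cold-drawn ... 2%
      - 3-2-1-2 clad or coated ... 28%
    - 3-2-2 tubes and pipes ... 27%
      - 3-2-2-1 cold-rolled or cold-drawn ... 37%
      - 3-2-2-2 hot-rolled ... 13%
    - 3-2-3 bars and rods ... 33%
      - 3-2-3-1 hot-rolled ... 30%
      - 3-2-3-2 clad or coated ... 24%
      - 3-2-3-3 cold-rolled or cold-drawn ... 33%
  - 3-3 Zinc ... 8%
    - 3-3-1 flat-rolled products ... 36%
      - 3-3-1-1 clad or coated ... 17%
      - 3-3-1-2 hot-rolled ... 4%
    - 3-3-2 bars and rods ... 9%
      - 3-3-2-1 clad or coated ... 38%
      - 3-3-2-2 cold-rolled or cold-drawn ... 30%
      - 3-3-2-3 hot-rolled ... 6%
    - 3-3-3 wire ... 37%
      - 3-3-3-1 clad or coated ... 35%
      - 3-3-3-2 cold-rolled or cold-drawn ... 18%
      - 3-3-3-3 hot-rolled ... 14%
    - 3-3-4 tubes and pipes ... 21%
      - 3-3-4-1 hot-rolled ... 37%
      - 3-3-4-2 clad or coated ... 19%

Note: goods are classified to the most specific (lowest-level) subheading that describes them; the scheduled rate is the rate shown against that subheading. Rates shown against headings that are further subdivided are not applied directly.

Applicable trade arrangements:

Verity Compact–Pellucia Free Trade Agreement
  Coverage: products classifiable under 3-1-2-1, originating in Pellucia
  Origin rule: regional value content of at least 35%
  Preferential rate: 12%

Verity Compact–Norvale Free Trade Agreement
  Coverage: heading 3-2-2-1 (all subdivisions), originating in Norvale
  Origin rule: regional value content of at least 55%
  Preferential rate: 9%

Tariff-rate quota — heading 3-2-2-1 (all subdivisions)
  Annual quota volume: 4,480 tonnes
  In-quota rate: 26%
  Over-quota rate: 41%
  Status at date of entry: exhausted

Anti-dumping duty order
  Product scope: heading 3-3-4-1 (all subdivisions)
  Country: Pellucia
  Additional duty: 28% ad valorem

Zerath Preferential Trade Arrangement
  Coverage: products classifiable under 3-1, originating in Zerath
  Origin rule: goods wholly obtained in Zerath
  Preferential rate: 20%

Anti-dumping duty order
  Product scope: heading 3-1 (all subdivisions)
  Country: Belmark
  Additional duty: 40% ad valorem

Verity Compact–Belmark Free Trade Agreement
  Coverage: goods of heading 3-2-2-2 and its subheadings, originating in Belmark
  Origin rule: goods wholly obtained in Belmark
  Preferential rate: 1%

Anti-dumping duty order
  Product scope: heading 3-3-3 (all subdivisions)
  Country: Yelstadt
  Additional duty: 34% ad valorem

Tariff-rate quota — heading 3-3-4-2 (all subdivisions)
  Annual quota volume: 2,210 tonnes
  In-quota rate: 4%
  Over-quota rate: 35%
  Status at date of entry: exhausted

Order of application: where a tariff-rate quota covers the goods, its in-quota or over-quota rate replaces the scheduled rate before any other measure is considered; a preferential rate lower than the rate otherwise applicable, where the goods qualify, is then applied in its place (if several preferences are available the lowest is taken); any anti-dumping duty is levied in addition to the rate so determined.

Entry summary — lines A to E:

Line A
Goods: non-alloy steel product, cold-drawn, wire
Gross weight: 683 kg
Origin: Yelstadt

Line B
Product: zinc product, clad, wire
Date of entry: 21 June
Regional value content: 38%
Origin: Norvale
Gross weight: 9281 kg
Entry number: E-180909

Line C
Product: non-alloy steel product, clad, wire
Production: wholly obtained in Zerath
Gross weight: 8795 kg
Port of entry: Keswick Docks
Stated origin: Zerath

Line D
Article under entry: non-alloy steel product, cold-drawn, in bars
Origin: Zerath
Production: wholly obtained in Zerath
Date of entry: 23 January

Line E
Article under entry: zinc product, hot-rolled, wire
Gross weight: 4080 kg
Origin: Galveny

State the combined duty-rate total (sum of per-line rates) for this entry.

111%

Line A: non-alloy steel → 3-1; wire → 3-1-3; cold-drawn → 3-1-3-2. Scheduled 36%. No special measure applies. → 36%.
Line B: zinc → 3-3; wire → 3-3-3; clad → 3-3-3-1. Scheduled 35%. Norvale agreement on 3-2-2-1: 3-3-3-1 not covered. → 35%.
Line C: non-alloy steel → 3-1; wire → 3-1-3; clad → 3-1-3-1. Scheduled 7%. Zerath agreement on 3-1: wholly obtained → 20% available; preference 20% not lower than 7% → no reduction. → 7%.
Line D: non-alloy steel → 3-1; in bars → 3-1-4; cold-drawn → 3-1-4-2. Scheduled 19%. Zerath agreement on 3-1: wholly obtained → 20% available; preference 20% not lower than 19% → no reduction. → 19%.
Line E: zinc → 3-3; wire → 3-3-3; hot-rolled → 3-3-3-3. Scheduled 14%. No special measure applies. → 14%.
Sum: 36% + 35% + 7% + 19% + 14% = 111%.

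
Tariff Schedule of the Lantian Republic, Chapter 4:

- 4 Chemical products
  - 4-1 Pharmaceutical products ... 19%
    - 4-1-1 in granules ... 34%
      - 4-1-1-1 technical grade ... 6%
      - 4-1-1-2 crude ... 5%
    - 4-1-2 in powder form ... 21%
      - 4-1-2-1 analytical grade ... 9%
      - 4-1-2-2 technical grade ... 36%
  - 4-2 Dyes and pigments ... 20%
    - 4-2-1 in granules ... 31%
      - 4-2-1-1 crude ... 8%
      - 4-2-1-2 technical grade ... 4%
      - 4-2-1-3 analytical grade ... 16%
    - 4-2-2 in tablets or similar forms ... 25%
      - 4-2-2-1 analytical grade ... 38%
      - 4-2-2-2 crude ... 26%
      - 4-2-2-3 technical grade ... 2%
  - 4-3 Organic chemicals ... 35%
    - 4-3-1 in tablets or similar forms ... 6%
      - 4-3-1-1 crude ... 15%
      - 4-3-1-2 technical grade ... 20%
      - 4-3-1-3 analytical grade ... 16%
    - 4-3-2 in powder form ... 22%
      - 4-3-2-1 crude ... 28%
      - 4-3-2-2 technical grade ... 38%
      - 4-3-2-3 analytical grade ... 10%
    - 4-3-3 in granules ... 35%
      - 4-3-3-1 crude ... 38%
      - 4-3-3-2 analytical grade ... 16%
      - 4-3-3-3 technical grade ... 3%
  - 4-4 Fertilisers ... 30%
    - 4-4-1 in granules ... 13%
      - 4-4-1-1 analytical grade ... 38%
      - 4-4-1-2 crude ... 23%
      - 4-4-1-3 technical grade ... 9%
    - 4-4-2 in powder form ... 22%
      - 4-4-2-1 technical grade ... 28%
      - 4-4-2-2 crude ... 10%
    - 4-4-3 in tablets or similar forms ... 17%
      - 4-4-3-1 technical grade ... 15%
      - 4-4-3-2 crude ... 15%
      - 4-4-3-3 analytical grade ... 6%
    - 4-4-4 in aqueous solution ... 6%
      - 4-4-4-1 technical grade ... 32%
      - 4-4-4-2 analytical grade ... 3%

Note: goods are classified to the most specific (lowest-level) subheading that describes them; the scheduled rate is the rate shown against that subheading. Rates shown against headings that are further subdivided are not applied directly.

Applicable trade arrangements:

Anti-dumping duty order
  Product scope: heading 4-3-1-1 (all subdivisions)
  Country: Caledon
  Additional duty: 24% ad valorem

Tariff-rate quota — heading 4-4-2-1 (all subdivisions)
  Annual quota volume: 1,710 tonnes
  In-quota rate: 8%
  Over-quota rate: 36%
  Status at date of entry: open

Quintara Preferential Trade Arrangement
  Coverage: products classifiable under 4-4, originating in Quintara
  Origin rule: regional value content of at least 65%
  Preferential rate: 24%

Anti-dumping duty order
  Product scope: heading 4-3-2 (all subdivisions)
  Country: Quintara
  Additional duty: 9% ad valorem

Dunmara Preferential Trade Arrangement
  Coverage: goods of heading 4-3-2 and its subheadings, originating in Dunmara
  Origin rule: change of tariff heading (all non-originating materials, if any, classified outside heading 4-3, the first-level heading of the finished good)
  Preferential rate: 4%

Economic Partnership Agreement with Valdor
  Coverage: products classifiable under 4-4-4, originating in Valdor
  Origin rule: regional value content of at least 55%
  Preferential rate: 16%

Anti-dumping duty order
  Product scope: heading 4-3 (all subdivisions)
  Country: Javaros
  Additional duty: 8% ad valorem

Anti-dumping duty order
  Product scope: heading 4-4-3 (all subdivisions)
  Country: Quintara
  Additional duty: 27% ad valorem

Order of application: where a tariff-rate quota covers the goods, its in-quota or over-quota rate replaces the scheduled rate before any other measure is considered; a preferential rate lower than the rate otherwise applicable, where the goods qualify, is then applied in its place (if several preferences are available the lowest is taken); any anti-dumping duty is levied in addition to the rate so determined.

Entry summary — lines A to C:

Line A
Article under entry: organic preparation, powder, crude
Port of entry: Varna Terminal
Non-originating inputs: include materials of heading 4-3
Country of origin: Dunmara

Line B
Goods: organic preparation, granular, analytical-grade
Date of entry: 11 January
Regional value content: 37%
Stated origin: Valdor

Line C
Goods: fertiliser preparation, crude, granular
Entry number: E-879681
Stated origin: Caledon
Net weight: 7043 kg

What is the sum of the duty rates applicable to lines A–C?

67%

Line A: organic → 4-3; powder → 4-3-2; crude → 4-3-2-1. Scheduled 28%. Dunmara agreement on 4-3-2: CTH not met. → 28%.
Line B: organic → 4-3; granular → 4-3-3; analytical-grade → 4-3-3-2. Scheduled 16%. Valdor agreement on 4-4-4: 4-3-3-2 not covered. → 16%.
Line C: fertiliser → 4-4; granular → 4-4-1; crude → 4-4-1-2. Scheduled 23%. No special measure applies. → 23%.
Sum: 28% + 16% + 23% = 67%.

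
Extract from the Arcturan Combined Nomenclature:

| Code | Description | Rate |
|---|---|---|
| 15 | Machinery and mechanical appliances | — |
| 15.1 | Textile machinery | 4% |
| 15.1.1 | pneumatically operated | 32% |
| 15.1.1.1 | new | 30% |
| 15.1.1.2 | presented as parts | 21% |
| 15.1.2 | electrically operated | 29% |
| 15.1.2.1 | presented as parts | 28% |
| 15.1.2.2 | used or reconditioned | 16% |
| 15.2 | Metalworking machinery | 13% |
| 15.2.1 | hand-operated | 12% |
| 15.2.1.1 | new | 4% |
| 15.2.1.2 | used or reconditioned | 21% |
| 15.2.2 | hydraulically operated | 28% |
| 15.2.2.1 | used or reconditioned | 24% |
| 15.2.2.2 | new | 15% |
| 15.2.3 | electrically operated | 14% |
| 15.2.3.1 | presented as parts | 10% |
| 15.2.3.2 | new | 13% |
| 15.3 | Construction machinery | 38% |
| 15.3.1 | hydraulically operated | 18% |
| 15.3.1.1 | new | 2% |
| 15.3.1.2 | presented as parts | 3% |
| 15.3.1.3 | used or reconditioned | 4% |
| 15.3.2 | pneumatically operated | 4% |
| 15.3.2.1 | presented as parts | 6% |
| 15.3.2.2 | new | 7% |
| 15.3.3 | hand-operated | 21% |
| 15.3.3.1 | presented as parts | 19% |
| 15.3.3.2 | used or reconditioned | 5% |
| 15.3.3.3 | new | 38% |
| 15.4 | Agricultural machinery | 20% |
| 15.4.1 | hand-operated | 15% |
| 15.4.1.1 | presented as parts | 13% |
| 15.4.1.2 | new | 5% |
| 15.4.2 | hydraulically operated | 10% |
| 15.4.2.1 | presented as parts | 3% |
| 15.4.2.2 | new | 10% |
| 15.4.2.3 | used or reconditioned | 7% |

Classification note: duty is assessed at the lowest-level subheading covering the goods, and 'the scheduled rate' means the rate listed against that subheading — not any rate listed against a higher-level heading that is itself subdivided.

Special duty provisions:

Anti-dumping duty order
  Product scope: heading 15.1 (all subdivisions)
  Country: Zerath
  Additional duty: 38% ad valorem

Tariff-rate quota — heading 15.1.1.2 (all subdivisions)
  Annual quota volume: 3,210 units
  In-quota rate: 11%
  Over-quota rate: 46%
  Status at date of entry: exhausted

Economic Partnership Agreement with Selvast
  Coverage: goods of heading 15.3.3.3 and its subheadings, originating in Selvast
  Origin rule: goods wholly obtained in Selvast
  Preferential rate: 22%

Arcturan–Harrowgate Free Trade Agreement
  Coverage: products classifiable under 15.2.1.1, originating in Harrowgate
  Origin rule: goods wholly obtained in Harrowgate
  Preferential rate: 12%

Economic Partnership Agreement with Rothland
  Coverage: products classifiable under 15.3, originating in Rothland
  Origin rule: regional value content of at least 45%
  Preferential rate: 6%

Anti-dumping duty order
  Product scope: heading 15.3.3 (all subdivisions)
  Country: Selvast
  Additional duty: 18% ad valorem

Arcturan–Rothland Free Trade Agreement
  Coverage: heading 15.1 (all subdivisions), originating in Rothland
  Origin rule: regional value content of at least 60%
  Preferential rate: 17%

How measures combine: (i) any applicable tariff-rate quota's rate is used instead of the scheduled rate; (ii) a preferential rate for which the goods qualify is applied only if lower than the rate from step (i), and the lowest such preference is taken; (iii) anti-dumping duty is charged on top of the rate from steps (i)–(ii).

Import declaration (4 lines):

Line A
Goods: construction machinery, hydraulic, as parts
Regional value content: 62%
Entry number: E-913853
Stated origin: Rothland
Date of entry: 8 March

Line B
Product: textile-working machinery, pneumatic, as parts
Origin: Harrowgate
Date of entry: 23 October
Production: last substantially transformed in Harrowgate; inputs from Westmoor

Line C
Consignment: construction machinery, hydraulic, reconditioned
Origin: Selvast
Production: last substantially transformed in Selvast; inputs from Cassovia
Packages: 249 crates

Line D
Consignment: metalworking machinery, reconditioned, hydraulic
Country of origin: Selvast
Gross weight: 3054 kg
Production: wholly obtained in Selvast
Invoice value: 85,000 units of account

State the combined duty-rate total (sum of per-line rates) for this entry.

Line A: construction → 15.3; hydraulic → 15.3.1; as parts → 15.3.1.2. Scheduled 3%. Rothland agreement on 15.3: RVC ≥ 45% → 6% available; Rothland agreement on 15.1: 15.3.1.2 not covered; preference 6% not lower than 3% → no reduction. → 3%.
Line B: textile-working → 15.1; pneumatic → 15.1.1; as parts → 15.1.1.2. Scheduled 21%. quota on 15.1.1.2 exhausted → over-quota 46%; Harrowgate agreement on 15.2.1.1: 15.1.1.2 not covered. → 46%.
Line C: construction → 15.3; hydraulic → 15.3.1; reconditioned → 15.3.1.3. Scheduled 4%. Selvast agreement on 15.3.3.3: 15.3.1.3 not covered. → 4%.
Line D: metalworking → 15.2; hydraulic → 15.2.2; reconditioned → 15.2.2.1. Scheduled 24%. Selvast agreement on 15.3.3.3: 15.2.2.1 not covered. → 24%.
Sum: 3% + 46% + 4% + 24% = 77%.

77%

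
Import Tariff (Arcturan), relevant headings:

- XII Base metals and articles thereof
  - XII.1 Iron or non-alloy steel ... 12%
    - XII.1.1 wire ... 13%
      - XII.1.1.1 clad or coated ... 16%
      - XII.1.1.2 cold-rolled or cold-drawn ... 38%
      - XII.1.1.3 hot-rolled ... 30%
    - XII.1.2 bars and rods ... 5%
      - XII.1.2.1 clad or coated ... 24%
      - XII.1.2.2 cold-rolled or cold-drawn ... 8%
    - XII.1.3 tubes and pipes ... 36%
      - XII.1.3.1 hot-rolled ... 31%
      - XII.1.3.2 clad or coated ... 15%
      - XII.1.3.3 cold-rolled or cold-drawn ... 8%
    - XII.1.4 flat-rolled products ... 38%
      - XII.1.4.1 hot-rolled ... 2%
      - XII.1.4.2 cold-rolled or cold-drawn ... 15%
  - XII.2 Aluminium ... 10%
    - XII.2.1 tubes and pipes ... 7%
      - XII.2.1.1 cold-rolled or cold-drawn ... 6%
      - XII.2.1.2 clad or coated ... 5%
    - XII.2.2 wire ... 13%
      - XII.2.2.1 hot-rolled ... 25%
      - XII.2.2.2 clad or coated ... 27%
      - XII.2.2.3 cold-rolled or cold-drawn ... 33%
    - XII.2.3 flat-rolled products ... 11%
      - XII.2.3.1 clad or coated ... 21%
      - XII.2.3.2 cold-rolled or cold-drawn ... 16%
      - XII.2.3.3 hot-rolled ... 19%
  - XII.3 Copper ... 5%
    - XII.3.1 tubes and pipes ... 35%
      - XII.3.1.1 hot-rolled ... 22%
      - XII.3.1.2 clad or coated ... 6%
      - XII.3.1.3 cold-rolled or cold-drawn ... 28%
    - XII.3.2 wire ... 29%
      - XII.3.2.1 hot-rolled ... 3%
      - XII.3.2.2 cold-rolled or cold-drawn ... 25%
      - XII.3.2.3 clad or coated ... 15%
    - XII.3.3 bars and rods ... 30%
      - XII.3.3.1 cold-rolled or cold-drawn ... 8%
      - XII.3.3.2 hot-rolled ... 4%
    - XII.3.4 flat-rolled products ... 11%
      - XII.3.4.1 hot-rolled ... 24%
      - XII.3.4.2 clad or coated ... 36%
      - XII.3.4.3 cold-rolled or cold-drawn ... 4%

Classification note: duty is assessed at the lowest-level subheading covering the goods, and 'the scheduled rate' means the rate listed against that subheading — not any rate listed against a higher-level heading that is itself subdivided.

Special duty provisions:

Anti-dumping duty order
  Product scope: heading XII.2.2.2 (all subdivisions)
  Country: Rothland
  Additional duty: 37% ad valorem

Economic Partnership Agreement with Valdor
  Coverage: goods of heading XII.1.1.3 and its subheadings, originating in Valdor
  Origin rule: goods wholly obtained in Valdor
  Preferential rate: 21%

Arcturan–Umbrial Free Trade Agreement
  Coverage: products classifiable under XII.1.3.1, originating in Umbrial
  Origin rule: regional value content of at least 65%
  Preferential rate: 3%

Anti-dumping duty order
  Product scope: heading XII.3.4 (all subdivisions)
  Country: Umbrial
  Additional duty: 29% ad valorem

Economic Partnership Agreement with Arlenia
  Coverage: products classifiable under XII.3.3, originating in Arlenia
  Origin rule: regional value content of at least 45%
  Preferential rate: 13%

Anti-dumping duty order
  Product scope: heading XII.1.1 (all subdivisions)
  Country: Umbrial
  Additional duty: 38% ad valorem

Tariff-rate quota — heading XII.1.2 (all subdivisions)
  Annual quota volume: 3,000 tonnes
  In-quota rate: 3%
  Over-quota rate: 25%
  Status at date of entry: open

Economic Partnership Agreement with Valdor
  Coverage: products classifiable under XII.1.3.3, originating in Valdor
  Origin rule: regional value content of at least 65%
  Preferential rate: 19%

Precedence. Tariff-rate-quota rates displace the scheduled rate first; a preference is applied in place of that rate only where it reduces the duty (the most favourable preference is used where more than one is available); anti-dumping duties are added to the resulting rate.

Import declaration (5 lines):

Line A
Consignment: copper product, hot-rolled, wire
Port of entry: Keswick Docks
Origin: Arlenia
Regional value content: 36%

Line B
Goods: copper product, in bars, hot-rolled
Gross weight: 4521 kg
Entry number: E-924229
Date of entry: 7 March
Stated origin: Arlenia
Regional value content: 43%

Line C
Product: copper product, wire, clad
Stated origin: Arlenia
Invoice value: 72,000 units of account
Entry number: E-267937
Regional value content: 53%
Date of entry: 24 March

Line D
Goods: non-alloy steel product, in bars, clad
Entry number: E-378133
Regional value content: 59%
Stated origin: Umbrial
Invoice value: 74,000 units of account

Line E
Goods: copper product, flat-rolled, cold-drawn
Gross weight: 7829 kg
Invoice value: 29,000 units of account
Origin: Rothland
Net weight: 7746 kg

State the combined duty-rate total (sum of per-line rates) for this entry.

29%

Line A: copper → XII.3; wire → XII.3.2; hot-rolled → XII.3.2.1. Scheduled 3%. Arlenia agreement on XII.3.3: XII.3.2.1 not covered. → 3%.
Line B: copper → XII.3; in bars → XII.3.3; hot-rolled → XII.3.3.2. Scheduled 4%. Arlenia agreement on XII.3.3: RVC < 45%. → 4%.
Line C: copper → XII.3; wire → XII.3.2; clad → XII.3.2.3. Scheduled 15%. Arlenia agreement on XII.3.3: XII.3.2.3 not covered. → 15%.
Line D: non-alloy steel → XII.1; in bars → XII.1.2; clad → XII.1.2.1. Scheduled 24%. quota on XII.1.2 open → in-quota 3%; Umbrial agreement on XII.1.3.1: XII.1.2.1 not covered. → 3%.
Line E: copper → XII.3; flat-rolled → XII.3.4; cold-drawn → XII.3.4.3. Scheduled 4%. No special measure applies. → 4%.
Sum: 3% + 4% + 15% + 3% + 4% = 29%.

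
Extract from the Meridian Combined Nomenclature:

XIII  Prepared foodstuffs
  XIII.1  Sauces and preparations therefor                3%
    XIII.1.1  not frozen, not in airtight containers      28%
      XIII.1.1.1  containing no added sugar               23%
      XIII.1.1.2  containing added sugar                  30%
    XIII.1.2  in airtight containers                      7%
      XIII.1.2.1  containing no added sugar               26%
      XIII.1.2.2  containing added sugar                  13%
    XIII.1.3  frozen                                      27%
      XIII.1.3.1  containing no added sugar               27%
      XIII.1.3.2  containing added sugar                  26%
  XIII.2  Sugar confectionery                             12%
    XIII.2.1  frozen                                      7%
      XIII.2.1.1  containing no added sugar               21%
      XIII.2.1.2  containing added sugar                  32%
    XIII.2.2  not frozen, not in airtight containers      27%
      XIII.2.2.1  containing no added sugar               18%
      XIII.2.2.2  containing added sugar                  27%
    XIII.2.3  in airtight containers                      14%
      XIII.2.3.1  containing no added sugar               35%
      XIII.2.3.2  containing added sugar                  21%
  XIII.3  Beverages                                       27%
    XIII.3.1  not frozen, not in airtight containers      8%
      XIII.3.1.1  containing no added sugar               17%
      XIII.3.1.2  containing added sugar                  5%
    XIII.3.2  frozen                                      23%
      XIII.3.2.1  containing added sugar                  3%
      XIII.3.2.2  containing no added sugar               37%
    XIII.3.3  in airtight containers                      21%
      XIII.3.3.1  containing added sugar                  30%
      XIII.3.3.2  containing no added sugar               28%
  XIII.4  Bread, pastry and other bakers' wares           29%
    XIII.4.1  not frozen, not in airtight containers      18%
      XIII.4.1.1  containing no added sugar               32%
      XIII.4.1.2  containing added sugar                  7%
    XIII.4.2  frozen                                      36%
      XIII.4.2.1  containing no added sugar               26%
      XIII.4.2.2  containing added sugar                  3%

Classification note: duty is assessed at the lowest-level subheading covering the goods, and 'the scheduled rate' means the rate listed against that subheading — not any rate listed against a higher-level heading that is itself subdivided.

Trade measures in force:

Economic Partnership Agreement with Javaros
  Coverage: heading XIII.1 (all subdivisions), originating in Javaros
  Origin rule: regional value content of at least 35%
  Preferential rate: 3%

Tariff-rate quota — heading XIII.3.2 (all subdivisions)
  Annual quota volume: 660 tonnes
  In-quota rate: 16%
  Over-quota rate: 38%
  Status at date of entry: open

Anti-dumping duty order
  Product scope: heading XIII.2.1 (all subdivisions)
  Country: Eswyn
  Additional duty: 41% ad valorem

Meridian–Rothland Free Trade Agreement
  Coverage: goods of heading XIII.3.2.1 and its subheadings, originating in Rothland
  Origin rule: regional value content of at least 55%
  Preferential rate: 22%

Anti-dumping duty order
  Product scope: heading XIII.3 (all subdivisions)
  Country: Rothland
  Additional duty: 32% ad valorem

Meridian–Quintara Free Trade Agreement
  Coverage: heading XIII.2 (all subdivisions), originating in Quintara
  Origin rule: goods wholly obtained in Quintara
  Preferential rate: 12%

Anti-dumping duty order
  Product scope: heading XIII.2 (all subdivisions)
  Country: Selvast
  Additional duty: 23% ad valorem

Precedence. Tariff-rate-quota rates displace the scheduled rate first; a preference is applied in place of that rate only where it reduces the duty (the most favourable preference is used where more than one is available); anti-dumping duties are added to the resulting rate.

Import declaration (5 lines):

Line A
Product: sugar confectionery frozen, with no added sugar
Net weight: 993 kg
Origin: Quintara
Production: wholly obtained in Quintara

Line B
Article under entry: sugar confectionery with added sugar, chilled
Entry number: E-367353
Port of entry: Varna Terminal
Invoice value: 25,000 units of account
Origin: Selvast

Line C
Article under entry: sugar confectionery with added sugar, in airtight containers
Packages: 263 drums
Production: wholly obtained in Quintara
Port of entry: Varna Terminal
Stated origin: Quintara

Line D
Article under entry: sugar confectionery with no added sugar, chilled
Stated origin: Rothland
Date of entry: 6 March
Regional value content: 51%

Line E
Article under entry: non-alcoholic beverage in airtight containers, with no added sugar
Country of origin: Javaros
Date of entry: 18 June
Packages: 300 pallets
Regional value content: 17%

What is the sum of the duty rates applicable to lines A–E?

120%

Line A: sugar confectionery → XIII.2; frozen → XIII.2.1; with no added sugar → XIII.2.1.1. Scheduled 21%. Quintara agreement on XIII.2: wholly obtained → 12% available; preferential 12%. → 12%.
Line B: sugar confectionery → XIII.2; chilled → XIII.2.2; with added sugar → XIII.2.2.2. Scheduled 27%. anti-dumping (Selvast, XIII.2): +23%; total 27% + 23% = 50%. → 50%.
Line C: sugar confectionery → XIII.2; in airtight containers → XIII.2.3; with added sugar → XIII.2.3.2. Scheduled 21%. Quintara agreement on XIII.2: wholly obtained → 12% available; preferential 12%. → 12%.
Line D: sugar confectionery → XIII.2; chilled → XIII.2.2; with no added sugar → XIII.2.2.1. Scheduled 18%. Rothland agreement on XIII.3.2.1: XIII.2.2.1 not covered. → 18%.
Line E: non-alcoholic beverage → XIII.3; in airtight containers → XIII.3.3; with no added sugar → XIII.3.3.2. Scheduled 28%. Javaros agreement on XIII.1: XIII.3.3.2 not covered. → 28%.
Sum: 12% + 50% + 12% + 18% + 28% = 120%.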